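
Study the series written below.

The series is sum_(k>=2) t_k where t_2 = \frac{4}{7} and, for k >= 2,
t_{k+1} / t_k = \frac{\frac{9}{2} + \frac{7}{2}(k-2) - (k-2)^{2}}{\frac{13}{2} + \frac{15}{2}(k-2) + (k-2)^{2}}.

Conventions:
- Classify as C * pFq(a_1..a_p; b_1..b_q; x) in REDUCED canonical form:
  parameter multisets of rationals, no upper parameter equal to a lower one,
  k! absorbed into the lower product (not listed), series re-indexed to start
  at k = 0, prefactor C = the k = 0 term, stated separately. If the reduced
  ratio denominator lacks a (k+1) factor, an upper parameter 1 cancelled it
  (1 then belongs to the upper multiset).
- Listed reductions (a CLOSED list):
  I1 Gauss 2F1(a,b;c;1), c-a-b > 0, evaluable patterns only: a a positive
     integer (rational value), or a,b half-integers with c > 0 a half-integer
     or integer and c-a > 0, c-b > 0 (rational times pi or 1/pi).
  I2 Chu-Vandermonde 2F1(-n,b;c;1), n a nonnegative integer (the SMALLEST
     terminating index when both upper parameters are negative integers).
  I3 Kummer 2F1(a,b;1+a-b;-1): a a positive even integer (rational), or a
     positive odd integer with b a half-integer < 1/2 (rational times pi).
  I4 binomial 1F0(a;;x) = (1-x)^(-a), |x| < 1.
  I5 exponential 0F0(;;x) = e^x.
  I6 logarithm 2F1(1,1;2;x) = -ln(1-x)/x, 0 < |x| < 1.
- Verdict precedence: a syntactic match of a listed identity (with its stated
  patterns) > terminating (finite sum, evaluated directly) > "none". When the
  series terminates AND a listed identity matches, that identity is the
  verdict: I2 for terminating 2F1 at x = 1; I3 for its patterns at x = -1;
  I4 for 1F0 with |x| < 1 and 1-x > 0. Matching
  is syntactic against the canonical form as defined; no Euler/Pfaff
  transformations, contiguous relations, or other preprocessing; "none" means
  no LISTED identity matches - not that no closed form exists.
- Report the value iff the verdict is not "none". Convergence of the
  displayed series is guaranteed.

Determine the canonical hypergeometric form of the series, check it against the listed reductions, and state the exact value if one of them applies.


Structural cue: t_0 being \frac{4}{7}, roots of the ratio polynomials (prefactor 4/7) are the negated parameters.
Term ratio: r(k) = -1 * (k-\frac{9}{2}) (k+1) / [(k+\frac{13}{2}) (k+1)] - poly over poly, x = -1 from leading terms; C = \frac{4}{7} at k = 0.

The series (x = -1) is 2F1: upper {-\frac{9}{2}, 1}, lower {\frac{13}{2}}, prefactor \frac{4}{7}. Verdict (x = -1): the Kummer evaluation I3 applies (x = -1; c = \frac{13}{2} equals 1+a-b for upper {-\frac{9}{2}, 1}: listed pattern). Its exact value is \frac{99}{256} \cdot \pi.


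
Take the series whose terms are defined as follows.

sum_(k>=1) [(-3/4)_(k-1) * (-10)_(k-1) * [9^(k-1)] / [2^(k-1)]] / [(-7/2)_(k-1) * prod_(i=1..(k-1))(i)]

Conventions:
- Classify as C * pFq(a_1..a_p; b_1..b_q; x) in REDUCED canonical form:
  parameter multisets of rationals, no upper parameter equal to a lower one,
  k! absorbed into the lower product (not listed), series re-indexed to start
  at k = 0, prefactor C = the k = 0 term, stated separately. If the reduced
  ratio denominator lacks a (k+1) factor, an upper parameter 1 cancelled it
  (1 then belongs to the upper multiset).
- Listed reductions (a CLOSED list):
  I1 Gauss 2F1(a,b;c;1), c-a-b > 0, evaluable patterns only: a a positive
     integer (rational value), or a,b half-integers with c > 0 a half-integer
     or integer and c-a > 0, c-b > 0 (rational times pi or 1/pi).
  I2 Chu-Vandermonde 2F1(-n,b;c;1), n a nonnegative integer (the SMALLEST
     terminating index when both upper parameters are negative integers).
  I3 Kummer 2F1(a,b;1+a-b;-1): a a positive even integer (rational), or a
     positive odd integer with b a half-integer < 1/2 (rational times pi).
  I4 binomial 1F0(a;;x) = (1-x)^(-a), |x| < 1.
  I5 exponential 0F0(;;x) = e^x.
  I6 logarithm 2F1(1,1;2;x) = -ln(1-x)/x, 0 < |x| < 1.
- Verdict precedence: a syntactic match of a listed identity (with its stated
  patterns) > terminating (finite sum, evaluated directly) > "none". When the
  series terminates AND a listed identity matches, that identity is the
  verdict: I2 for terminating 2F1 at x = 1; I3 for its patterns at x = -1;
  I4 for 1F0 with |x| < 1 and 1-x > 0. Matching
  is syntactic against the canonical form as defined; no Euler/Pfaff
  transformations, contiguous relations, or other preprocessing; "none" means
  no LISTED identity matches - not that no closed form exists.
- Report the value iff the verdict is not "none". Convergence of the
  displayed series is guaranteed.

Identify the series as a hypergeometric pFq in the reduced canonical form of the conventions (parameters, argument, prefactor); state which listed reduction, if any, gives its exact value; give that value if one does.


With C = 1: the canonical form is 2F1(-10, -3/4; -7/2; 9/2). Verdict: terminating - upper -10 stops the sum at k = 10; the 11 terms are added exactly. Value: -8823233893577/1048576.

First insight: x = (9/2) and the product of the first k integers (prefactor 1) is k!.
Step ratio: r(k) = (9/2) * (k-10) (k-3/4) / [(k-7/2) (k+1)] ; factor over Q: parameters, x = (9/2), and C = 1.


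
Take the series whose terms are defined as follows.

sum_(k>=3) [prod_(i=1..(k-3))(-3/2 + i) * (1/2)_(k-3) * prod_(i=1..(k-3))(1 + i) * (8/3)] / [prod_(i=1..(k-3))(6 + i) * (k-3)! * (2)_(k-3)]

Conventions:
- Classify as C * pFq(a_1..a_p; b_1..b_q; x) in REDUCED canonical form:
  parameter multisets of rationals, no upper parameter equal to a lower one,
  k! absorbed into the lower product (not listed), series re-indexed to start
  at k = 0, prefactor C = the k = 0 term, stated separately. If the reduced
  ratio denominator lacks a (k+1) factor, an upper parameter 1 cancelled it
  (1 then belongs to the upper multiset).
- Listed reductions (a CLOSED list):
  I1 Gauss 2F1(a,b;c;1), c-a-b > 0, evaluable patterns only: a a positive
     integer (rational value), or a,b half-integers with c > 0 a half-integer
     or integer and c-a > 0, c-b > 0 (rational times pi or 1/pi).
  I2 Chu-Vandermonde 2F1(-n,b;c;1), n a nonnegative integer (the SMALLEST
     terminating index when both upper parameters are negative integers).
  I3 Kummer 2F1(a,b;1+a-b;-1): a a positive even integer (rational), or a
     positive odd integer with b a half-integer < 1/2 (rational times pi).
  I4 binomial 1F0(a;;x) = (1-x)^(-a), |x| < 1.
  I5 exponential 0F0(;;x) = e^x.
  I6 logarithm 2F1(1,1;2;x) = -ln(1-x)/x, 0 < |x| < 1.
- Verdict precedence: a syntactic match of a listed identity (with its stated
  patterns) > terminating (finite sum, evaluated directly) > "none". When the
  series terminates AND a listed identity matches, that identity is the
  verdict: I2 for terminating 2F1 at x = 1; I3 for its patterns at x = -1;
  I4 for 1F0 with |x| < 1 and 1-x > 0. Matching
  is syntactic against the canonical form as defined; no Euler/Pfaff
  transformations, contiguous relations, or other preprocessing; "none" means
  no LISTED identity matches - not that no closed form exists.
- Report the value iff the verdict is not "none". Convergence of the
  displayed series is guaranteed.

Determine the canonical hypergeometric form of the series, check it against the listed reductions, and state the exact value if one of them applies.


Key observation: from the first term 8/3: the lower running product (C = 8/3, x = 1) is a rising factorial.
Step ratio: r(k) = 1 * (k-1/2) (k+1/2) / [(k+7) (k+1)] ; factor over Q: parameters, x = 1, and C = 8/3.

Classification (C = 8/3): 2F1 with upper {-1/2, 1/2}, lower {7}, argument x = 1. Verdict (x = 1): Gauss's theorem I1 (half-integer case) applies (x = 1; upper {-1/2, 1/2} half-integers, c = 7 in the evaluable pattern). Its exact value is (16777216/2081079) / pi.


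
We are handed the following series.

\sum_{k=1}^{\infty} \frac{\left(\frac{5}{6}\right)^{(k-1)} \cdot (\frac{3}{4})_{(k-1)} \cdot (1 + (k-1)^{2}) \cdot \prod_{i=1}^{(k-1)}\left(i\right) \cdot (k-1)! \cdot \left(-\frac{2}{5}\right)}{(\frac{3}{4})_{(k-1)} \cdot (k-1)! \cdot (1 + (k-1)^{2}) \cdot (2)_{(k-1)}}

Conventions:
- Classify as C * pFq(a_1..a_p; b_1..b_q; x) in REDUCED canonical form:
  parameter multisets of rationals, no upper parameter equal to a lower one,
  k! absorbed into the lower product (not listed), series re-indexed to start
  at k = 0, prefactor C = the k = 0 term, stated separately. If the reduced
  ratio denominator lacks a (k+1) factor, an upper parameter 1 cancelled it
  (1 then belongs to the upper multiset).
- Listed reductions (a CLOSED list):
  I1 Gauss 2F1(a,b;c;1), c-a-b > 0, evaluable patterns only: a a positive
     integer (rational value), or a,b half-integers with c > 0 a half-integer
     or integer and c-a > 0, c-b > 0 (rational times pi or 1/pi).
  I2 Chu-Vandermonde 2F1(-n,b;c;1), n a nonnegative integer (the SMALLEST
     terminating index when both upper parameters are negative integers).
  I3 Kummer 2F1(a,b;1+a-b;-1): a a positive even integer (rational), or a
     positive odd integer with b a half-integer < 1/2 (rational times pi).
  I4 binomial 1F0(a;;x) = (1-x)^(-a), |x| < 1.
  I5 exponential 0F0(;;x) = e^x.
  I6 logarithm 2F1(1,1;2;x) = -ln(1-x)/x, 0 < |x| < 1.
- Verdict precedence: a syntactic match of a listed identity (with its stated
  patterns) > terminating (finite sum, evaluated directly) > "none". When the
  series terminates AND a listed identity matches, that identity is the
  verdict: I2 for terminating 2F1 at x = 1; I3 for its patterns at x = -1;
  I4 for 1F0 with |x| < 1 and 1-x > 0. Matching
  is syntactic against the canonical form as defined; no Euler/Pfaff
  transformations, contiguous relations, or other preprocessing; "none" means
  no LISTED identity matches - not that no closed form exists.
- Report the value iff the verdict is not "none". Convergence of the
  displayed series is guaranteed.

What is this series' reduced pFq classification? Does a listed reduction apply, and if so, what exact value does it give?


Reduced: x = \frac{5}{6}, 2F1, upper = {1, 1}, lower = {2}, C = -\frac{2}{5}. Verdict: this is the logarithmic series (I6) (the logarithm: parameters (1,1;2), x = \frac{5}{6}). Sum: \frac{12}{25} \cdot \ln\left(\frac{1}{6}\right).

Structural cue: t_0 being -\frac{2}{5}, the running product (prefactor -2/5) telescopes to a rising factorial.
Consecutive-term ratio: r(k) = \frac{5}{6} * (k+1) (k+1) / [(k+2) (k+1)] ; factor over Q: parameters, x = \frac{5}{6}, and C = -\frac{2}{5}.


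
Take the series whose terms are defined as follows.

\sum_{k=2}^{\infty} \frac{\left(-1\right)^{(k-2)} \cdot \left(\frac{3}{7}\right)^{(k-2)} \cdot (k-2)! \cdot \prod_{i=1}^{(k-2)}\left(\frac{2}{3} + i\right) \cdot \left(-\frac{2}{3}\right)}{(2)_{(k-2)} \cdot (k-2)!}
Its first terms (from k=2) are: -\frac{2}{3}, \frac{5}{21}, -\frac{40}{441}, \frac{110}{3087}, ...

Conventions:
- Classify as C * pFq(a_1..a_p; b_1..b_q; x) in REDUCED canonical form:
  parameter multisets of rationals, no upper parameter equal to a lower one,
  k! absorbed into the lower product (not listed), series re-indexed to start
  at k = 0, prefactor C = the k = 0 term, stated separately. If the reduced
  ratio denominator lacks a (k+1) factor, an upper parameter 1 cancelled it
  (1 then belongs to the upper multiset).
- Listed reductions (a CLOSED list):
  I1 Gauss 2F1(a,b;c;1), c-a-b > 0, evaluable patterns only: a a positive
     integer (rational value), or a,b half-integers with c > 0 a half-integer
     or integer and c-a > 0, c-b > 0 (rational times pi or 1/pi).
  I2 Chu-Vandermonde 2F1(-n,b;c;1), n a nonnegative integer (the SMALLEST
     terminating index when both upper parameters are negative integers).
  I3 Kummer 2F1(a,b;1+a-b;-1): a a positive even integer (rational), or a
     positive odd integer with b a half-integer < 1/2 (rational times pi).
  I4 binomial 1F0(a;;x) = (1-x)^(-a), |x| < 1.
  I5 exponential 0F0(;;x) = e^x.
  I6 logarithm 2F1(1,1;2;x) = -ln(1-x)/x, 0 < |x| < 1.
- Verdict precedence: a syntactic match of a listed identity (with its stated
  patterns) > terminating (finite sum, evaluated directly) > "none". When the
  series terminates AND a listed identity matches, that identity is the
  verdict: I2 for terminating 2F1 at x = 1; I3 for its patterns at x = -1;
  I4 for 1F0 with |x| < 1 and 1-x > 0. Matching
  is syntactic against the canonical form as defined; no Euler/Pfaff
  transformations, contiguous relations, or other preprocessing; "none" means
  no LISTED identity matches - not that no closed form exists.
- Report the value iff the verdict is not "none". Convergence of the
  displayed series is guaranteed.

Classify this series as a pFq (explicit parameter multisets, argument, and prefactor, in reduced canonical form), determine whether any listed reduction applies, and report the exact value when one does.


At argument -\frac{3}{7}: a 2F1 with upper {1, \frac{5}{3}}, lower {2}, scaled by C = -\frac{2}{3}. Verdict: none (x = -\frac{3}{7}): each listed identity misses the multisets {1, \frac{5}{3}} ; {2}.

The tell: t_0 = -\frac{2}{3} here, and the running product (C = -2/3) telescopes to a rising factorial.
Term ratio: r(k) = -\frac{3}{7} * (k+1) (k+\frac{5}{3}) / [(k+2) (k+1)] - poly over poly, x = -\frac{3}{7} from leading terms; C = -\frac{2}{3} at k = 0.


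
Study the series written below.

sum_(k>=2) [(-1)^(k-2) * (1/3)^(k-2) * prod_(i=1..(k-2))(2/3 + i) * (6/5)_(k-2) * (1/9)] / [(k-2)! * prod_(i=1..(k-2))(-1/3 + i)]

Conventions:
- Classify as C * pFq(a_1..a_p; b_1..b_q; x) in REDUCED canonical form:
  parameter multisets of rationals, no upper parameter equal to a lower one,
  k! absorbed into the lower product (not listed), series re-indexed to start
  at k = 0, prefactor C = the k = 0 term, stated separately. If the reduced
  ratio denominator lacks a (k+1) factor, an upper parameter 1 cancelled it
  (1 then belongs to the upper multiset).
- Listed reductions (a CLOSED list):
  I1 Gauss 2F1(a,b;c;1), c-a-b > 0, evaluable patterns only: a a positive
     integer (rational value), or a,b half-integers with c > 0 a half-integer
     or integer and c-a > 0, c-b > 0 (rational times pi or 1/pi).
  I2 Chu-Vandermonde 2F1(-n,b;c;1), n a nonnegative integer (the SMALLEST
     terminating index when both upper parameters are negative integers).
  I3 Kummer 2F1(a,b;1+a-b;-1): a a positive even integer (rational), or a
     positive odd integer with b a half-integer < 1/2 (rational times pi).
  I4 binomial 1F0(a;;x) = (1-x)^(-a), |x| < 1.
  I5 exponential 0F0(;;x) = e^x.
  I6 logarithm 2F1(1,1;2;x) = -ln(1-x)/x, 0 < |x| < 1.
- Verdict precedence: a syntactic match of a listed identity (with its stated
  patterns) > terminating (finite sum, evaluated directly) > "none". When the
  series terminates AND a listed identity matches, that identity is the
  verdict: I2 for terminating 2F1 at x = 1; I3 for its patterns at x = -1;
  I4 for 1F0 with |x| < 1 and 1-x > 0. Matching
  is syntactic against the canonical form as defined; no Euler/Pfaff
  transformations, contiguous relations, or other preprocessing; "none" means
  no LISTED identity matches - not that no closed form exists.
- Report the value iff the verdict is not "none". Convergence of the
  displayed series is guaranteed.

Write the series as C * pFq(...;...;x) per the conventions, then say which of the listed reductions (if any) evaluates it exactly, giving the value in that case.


At argument -1/3: a 2F1 with upper {6/5, 5/3}, lower {2/3}, scaled by C = 1/9. Verdict: none - at argument -1/3 the multisets {6/5, 5/3} ; {2/3} match no listed identity.

Key observation: t_0 = 1/9 here, and the (-1)^k factor (C = 1/9, x = -1/3) folds into the argument's sign.
Term ratio: r(k) = (-1/3) * (k+6/5) (k+5/3) / [(k+2/3) (k+1)] - rational in k, leading ratio (-1/3); with t_0 = 1/9, classification follows.


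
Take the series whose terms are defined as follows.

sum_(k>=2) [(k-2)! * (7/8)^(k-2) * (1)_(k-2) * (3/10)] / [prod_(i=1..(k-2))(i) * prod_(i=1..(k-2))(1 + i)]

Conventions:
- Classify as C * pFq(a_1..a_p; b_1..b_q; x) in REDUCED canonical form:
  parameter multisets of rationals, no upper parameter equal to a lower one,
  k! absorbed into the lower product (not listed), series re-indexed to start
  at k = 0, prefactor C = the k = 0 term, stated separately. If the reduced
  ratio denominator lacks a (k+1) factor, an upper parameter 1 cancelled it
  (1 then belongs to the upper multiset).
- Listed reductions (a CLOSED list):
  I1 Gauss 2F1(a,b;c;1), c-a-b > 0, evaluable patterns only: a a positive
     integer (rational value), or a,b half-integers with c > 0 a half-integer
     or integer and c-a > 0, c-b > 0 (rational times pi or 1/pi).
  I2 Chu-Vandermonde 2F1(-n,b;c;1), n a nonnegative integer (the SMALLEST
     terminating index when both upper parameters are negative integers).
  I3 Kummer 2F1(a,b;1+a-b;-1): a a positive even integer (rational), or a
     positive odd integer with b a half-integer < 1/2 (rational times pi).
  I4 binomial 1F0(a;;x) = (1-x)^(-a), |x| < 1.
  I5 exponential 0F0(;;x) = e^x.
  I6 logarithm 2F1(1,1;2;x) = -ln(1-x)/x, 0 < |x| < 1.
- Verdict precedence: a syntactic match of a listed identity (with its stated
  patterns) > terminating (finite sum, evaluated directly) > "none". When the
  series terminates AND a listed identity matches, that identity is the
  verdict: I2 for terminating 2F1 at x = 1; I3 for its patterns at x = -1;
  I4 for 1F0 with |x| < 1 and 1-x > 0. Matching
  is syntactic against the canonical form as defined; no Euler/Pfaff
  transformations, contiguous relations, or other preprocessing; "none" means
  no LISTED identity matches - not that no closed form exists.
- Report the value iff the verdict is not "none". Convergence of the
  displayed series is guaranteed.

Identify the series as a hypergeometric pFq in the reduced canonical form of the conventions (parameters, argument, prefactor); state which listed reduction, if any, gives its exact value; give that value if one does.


First insight: t_0 = 3/10 here, and the product of the first k integers (prefactor 3/10) is k!.
Consecutive-term ratio: r(k) = (7/8) * (k+1) (k+1) / [(k+2) (k+1)] - rational; roots negated = parameters, x = (7/8), C = 3/10.

Prefactor 3/10, argument 7/8: 2F1 with upper {1, 1} over lower {2}. Verdict at x = 7/8: logarithm (I6) matches (the logarithm: parameters (1,1;2), x = 7/8). Value: (-12/35) * ln(1/8).


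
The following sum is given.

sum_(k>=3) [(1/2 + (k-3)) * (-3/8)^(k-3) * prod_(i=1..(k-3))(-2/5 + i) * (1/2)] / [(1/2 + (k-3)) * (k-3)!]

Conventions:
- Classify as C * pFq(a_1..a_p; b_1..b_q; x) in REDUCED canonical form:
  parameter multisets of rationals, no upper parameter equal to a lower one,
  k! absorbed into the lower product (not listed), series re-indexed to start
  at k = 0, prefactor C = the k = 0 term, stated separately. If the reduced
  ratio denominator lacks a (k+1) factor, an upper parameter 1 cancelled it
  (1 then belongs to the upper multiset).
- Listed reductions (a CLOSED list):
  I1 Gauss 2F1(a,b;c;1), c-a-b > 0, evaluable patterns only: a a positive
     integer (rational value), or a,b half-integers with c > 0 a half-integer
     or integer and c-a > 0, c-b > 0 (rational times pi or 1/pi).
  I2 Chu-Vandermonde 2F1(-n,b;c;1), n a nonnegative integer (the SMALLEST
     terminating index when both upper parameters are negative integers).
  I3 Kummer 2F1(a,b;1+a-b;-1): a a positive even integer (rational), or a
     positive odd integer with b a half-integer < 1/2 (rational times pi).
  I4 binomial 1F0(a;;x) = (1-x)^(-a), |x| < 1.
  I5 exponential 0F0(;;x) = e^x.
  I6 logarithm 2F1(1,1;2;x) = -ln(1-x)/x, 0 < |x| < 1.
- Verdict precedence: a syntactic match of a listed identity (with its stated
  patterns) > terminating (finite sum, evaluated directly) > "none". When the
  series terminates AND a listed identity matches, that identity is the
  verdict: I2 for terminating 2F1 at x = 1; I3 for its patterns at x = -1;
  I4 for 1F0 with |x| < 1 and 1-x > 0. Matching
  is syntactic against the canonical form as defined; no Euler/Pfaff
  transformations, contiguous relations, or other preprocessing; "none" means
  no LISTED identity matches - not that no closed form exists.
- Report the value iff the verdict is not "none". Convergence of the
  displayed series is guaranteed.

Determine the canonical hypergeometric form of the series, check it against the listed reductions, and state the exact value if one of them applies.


The series (x = -3/8) is 1F0: upper {3/5}, lower {-}, prefactor 1/2. Verdict: the binomial series (I4) fires (the 1F0 binomial series: exponent -3/5, x = -3/8). Hence: (1/2) * (11/8)^(-3/5).

First insight: from the first term 1/2: striking the common factor k + 1/2 reduces the term (C = 1/2, x = -3/8).
Ratio: r(k) = (-3/8) * (k+3/5) / [(k+1)] - rational in k, leading ratio (-3/8); with t_0 = 1/2, classification follows.


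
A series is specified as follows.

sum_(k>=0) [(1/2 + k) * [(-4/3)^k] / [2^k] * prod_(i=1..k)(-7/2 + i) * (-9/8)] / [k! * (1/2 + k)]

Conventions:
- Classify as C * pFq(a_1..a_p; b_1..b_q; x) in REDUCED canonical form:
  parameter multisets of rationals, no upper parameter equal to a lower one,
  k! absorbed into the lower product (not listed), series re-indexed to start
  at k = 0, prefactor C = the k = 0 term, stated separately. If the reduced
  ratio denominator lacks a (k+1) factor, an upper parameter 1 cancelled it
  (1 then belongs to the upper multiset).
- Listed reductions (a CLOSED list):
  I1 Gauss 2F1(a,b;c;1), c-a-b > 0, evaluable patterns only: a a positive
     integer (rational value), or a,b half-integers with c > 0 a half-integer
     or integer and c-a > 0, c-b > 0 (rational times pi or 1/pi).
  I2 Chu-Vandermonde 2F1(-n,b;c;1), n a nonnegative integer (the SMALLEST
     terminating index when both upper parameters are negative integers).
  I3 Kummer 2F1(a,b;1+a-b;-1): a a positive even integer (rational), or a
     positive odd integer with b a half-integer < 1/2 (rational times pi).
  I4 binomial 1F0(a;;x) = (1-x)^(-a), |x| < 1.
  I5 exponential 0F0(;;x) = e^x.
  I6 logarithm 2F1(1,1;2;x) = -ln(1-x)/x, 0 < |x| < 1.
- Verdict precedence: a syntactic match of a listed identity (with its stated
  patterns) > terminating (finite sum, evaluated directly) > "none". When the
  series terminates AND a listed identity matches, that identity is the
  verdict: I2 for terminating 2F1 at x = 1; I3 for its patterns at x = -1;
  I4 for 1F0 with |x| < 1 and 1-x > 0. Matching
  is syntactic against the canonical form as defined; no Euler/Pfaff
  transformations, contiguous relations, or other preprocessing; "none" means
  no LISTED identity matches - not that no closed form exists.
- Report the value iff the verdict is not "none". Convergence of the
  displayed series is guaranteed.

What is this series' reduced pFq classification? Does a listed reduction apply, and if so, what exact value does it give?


The tell: t_0 being -9/8, the running product (prefactor -9/8) telescopes to a rising factorial.
Step ratio: r(k) = (-2/3) * (k-5/2) / [(k+1)] - rational in k. x = (-2/3); t_0 = -9/8; negate the roots.

The series (x = -2/3) is 1F0: upper {-5/2}, lower {-}, prefactor -9/8. Verdict: this is the I4 binomial reduction (the 1F0 binomial series: exponent 5/2, x = -2/3). Hence: (-9/8) * (5/3)^(5/2).


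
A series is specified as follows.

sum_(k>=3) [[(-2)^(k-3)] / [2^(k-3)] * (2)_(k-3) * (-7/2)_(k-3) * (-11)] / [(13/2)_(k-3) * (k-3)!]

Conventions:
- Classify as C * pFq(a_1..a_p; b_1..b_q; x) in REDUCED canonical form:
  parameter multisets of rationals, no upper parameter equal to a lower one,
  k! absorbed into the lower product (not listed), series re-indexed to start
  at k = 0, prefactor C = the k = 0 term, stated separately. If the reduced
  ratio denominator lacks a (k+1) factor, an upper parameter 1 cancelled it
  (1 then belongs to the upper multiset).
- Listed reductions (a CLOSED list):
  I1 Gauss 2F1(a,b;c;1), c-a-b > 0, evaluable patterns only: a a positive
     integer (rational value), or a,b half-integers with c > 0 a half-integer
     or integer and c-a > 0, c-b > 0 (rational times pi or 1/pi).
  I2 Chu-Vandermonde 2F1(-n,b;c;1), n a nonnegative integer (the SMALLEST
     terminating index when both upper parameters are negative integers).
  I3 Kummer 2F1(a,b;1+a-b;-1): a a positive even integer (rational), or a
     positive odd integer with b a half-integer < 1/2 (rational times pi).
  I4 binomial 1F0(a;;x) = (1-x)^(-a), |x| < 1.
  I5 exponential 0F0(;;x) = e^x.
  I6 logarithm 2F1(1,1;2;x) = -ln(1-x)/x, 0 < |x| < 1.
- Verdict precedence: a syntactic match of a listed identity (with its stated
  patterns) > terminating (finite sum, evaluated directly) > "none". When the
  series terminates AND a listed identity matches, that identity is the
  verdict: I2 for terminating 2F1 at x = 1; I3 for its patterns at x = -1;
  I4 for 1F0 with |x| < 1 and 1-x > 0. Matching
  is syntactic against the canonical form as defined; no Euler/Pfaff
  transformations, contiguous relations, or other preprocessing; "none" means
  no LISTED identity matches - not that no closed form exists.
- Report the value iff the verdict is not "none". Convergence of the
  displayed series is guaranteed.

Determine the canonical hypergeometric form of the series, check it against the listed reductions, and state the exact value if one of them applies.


Classification (C = -11): 2F1 with upper {-7/2, 2}, lower {13/2}, argument x = -1. Verdict: this is the Kummer evaluation I3 (x = -1; c = 13/2 equals 1+a-b for upper {-7/2, 2}: listed pattern). Its exact value is -121/4.

Key observation: t_0 = -11 here, and the two k-th powers (C = -11, x = -1) combine into one argument.
Step ratio: r(k) = (-1) * (k-7/2) (k+2) / [(k+13/2) (k+1)] - rational in k, leading ratio (-1); with t_0 = -11, classification follows.


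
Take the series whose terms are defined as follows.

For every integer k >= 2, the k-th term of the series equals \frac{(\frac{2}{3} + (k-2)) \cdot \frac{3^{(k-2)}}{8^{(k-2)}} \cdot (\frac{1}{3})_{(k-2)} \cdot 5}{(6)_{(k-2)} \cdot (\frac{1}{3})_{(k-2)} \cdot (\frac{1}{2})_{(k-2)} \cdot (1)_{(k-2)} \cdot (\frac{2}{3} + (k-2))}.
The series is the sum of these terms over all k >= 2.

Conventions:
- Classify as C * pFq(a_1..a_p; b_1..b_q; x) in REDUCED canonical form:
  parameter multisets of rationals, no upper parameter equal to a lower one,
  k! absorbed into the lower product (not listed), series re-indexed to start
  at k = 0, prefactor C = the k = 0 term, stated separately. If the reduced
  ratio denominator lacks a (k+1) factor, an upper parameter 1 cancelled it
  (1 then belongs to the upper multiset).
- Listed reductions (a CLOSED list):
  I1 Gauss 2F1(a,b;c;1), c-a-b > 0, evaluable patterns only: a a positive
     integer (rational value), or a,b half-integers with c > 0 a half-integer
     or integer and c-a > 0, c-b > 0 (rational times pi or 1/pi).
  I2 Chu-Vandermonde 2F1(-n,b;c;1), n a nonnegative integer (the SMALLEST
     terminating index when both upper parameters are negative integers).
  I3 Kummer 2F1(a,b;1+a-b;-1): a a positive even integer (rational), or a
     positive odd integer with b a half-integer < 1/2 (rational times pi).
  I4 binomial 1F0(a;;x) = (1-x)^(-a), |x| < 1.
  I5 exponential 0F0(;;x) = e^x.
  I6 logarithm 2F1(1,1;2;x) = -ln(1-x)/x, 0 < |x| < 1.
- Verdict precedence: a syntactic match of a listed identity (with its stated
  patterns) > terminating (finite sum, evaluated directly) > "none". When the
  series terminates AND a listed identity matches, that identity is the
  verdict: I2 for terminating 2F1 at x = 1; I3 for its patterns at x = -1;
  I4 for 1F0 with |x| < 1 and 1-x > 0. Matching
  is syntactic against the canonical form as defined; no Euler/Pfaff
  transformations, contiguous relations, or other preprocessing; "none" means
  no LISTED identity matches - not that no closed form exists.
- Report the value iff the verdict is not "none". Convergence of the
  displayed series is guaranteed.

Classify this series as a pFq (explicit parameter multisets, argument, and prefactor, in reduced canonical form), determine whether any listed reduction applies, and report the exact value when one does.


x = \frac{3}{8} here; the reduced form reads 0F2, upper {-}, lower {\frac{1}{2}, 6}, C = 5. Verdict: none - this 0F2 at x = \frac{3}{8} matches no listed pattern, and upper {-} holds no stopper.

Key observation: from the first term 5: the two geometric factors (prefactor 5) combine into one argument.
Ratio: r(k) = \frac{3}{8} * 1 / [(k+\frac{1}{2}) (k+6) (k+1)] - poly over poly, x = \frac{3}{8} from leading terms; C = 5 at k = 0.


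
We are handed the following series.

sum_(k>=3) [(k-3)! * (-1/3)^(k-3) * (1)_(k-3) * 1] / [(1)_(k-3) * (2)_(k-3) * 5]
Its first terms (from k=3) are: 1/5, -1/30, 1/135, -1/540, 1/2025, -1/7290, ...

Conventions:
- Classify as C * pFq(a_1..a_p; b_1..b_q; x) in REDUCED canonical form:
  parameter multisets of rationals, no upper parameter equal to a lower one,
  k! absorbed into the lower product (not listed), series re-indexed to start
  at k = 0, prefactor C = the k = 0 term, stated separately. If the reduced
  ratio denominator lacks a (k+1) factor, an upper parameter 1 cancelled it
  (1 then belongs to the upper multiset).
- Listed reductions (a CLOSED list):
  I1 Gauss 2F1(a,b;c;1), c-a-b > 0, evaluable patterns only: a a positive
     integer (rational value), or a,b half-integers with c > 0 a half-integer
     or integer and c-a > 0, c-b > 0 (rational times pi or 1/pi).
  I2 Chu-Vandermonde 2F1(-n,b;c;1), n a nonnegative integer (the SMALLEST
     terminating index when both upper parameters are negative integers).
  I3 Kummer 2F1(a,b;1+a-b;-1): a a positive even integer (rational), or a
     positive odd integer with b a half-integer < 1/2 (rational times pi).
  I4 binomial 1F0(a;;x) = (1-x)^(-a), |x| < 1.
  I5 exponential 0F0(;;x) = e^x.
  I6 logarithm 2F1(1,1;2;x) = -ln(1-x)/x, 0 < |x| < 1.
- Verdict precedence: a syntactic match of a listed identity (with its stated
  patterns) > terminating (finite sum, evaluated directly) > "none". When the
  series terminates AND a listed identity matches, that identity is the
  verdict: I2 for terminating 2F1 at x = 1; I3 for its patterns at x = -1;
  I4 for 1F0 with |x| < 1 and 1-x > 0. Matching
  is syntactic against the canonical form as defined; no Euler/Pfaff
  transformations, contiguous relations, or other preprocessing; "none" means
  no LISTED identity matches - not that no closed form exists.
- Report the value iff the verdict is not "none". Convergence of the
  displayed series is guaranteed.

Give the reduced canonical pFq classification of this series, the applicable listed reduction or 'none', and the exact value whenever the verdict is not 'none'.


Key step: from the first term 1/5: the factorial ratio (prefactor 1/5) (k+a-1)!/(a-1)! is a rising factorial (a)_k.
Adjacent-term ratio: r(k) = (-1/3) * (k+1) (k+1) / [(k+2) (k+1)] - rational in k, leading ratio (-1/3); with t_0 = 1/5, classification follows.

Classification (C = 1/5): 2F1 with upper {1, 1}, lower {2}, argument x = -1/3. Verdict: the I6 logarithm reduction fires (the logarithm: parameters (1,1;2), x = -1/3). Exact value: (3/5) * ln(4/3).


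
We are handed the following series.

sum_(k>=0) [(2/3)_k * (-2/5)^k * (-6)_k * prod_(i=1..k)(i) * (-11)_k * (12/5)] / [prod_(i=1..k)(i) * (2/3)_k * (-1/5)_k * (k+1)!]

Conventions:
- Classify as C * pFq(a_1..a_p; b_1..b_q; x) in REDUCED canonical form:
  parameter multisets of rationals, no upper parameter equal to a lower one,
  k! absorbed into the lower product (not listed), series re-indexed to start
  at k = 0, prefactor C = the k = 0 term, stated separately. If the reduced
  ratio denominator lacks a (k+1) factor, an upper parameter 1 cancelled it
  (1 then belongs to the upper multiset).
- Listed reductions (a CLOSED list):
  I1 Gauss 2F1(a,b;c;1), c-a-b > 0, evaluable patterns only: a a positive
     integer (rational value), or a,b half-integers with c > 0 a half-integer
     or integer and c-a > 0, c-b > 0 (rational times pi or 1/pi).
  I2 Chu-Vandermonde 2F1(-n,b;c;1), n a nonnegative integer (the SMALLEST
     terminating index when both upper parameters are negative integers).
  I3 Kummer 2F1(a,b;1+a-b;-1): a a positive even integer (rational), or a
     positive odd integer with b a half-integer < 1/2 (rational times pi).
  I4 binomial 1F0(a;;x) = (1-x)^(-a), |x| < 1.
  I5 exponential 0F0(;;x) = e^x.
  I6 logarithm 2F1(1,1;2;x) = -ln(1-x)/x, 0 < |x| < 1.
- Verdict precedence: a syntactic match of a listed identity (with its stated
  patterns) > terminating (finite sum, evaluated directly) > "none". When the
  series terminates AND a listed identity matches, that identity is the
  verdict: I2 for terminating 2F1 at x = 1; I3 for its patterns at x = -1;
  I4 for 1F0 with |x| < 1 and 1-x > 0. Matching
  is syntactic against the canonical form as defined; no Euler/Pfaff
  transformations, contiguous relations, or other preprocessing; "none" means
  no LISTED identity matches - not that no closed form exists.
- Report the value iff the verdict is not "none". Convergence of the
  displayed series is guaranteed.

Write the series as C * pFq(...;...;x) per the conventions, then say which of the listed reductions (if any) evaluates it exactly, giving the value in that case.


With C = 12/5: the canonical form is 3F2(-11, -6, 1; -1/5, 2; -2/5). Verdict: terminating. With -6 upstairs the series is a 7-term polynomial sum; evaluated term by term. Exact value: 55452/665.

Structural cue: t_0 being 12/5, the denominator's factorial ratio (C = 12/5) is a lower Pochhammer.
Step ratio: r(k) = (-2/5) * (k-11) (k-6) (k+1) / [(k-1/5) (k+2) (k+1)] - rational in k, leading ratio (-2/5); with t_0 = 12/5, classification follows.


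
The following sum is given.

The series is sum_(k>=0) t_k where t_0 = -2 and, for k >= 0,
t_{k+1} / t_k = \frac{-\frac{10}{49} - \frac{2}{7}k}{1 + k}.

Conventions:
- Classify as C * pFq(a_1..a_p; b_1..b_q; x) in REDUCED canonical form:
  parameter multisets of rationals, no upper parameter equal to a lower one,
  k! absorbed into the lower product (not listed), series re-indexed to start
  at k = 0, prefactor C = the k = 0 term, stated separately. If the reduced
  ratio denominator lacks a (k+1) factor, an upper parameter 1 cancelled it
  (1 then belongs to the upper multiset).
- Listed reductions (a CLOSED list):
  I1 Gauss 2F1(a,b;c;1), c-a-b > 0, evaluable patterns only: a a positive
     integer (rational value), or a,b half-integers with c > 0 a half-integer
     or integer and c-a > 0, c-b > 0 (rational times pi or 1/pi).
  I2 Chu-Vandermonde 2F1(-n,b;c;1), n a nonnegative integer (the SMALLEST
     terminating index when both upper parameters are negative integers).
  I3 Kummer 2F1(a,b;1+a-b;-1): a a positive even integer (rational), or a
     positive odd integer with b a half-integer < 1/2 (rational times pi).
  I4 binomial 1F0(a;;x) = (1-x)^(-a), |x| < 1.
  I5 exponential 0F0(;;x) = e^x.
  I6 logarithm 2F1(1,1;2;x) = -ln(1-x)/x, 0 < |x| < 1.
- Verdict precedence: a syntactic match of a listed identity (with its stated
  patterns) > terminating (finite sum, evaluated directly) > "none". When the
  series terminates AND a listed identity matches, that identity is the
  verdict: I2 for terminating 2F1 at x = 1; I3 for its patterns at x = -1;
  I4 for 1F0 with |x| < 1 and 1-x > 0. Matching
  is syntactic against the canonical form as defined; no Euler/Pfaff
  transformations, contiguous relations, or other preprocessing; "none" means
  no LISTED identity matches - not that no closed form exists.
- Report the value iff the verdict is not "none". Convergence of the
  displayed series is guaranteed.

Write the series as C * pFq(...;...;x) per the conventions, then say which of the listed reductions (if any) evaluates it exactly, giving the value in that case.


First insight: t_0 being -2, roots of the ratio polynomials (prefactor -2) are the negated parameters.
Ratio: r(k) = -\frac{2}{7} * (k+\frac{5}{7}) / [(k+1)] - rational in k. x = -\frac{2}{7}; t_0 = -2; negate the roots.

This is -2 * 1F0(\frac{5}{7}; -; -\frac{2}{7}) in reduced canonical form. Verdict: the I4 binomial reduction matches (the 1F0 binomial series: exponent -5/7, x = -\frac{2}{7}). Exact value: \left(-2\right) \cdot \left(\frac{9}{7}\right)^{-\frac{5}{7}}.


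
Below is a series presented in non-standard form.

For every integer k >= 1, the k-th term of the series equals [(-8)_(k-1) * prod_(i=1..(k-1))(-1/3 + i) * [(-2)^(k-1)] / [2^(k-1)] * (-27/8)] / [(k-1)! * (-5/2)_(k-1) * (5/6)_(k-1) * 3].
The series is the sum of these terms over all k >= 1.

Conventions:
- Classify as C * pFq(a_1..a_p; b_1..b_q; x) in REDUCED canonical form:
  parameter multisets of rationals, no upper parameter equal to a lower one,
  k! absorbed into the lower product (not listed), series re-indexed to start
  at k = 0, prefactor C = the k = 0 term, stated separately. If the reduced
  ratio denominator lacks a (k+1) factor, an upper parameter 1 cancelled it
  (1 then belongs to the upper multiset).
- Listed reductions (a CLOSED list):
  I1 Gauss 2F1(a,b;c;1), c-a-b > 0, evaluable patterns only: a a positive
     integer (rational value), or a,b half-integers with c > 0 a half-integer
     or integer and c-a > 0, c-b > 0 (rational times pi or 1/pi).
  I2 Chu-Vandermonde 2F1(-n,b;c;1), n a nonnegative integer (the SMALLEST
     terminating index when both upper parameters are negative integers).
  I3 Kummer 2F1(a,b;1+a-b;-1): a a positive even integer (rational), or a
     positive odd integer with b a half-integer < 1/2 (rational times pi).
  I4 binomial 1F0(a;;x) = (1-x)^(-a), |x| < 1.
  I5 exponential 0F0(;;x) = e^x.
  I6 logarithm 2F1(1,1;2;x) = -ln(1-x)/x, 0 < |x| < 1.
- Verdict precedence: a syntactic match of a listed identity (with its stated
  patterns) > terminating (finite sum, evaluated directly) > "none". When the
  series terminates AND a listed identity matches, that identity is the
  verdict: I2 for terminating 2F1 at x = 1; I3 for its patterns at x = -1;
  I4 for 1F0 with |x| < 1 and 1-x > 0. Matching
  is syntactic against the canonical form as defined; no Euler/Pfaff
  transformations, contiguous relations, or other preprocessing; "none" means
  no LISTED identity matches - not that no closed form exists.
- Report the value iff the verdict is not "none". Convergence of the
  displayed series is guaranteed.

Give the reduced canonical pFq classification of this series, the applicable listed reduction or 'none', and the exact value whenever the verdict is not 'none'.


The tell: from the first term -9/8: the running product (prefactor -9/8) telescopes to a rising factorial.
Step ratio: r(k) = (-1) * (k-8) (k+2/3) / [(k-5/2) (k+5/6) (k+1)] - poly over poly, x = (-1) from leading terms; C = -9/8 at k = 0.

Classification (C = -9/8): 2F2 with upper {-8, 2/3}, lower {-5/2, 5/6}, argument x = -1. Verdict: terminating - the sum ends at index 8 because -8 is a negative integer; exact evaluation follows. Value: 1634076280502507/15142225329000.


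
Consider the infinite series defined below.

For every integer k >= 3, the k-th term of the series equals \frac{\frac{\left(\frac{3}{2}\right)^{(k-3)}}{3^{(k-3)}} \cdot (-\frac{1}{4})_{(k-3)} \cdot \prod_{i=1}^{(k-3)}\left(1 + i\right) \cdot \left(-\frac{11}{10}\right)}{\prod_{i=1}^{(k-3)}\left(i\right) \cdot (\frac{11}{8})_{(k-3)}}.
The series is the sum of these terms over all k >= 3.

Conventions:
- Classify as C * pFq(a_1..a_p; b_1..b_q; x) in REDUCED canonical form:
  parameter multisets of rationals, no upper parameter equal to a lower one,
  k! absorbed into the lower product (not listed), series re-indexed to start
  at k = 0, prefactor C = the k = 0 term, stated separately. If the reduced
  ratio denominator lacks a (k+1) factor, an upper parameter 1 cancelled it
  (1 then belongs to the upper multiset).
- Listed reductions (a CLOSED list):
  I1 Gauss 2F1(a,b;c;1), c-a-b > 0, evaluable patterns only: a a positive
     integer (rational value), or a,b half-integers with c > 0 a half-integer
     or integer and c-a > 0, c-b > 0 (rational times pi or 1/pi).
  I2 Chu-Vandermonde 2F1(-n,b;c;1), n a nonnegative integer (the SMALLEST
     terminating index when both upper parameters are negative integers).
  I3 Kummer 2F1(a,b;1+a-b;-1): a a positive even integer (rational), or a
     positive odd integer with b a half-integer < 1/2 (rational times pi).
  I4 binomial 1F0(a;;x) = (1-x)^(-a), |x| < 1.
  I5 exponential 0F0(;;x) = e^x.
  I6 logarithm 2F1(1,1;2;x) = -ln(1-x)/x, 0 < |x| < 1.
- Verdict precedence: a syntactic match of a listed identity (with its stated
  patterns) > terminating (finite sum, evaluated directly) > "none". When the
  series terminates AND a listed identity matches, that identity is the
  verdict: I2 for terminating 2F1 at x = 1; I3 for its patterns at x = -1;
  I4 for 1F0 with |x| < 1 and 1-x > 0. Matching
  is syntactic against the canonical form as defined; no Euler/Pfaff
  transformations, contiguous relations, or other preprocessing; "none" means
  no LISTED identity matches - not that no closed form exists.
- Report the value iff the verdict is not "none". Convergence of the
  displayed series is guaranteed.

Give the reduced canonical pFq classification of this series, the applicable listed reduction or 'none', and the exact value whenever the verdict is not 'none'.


At argument \frac{1}{2}: a 2F1 with upper {-\frac{1}{4}, 2}, lower {\frac{11}{8}}, scaled by C = -\frac{11}{10}. Verdict: none. No listed pattern accepts 2F1(-\frac{1}{4}, 2; \frac{11}{8}; \frac{1}{2}).

Key step: from the first term -\frac{11}{10}: the product of the first k integers (prefactor -11/10) is k!.
Consecutive-term ratio: r(k) = \frac{1}{2} * (k-\frac{1}{4}) (k+2) / [(k+\frac{11}{8}) (k+1)] - rational in k. x = \frac{1}{2}; t_0 = -\frac{11}{10}; negate the roots.
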